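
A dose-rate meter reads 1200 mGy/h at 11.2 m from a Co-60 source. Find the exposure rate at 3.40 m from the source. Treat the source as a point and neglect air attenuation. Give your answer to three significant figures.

13000 mGy/h

By the inverse-square law, the rate at 3.40 m is
(11.2/3.40)² = 10.85, so 1200 × 10.85 = 13020 mGy/h.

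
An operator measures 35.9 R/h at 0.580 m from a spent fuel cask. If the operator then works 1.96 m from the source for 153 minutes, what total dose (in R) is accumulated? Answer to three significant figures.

8.02 R

Intensity scales as (d₁/d₂)², so rate at 1.96 m:
35.9 × (0.580/1.96)² = 35.9 × 0.08757 = 3.144 R/h.
Dose = rate × time = 3.144 R/h × 2.550 h = 8.017 R.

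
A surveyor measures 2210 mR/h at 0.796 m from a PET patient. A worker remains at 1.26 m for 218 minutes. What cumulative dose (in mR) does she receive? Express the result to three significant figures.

By the inverse-square law, rate at 1.26 m:
(0.796/1.26)² = 0.3991, so 2210 × 0.3991 = 882.0 mR/h.
Dose = rate × time = 882.0 mR/h × 3.633 h = 3204 mR.

3200 mR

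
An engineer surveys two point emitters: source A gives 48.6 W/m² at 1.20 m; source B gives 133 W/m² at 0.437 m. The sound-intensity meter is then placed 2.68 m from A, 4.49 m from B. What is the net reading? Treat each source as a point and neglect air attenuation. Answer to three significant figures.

Each source contributes Iᵢ·(dᵢ/rᵢ)²; contributions add.
A: 48.6 × (1.20/2.68)² = 9.744 W/m²
B: 133 × (0.437/4.49)² = 1.260 W/m²
Total = 9.744 + 1.260 = 11.00 W/m².

11.0 W/m²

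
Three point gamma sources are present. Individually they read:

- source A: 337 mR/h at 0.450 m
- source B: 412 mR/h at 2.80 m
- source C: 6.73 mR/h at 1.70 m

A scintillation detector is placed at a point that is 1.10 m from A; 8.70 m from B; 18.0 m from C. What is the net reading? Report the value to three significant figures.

99.1 mR/h

By superposition, sum each source's inverse-square contribution:
A: 337 × (0.450/1.10)² = 56.40 mR/h
B: 412 × (2.80/8.70)² = 42.68 mR/h
C: 6.73 × (1.70/18.0)² = 0.06003 mR/h
Total = 56.40 + 42.68 + 0.06003 = 99.14 mR/h.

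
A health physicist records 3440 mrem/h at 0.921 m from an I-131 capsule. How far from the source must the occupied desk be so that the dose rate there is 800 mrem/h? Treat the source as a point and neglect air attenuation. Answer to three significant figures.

By the inverse-square law, d₂ = d₁·√(I₁/I₂).
I₁/I₂ = 3440/800 = 4.300, so d₂ = 0.921 × √4.300 = 1.910 m.

1.91 m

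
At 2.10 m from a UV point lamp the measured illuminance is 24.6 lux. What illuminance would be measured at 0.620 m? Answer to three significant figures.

Applying the 1/r² law, scaling from 2.10 m to 0.620 m:
(2.10/0.620)² = 11.47, so 24.6 × 11.47 = 282.2 lux.

282 lux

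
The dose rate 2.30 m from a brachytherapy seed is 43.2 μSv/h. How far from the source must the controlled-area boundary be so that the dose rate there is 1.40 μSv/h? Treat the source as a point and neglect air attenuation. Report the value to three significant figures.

12.8 m

Intensity scales as (d₁/d₂)², so d₂ = d₁·√(I₁/I₂).
I₁/I₂ = 43.2/1.40 = 30.86, so d₂ = 2.30 × √30.86 = 12.78 m.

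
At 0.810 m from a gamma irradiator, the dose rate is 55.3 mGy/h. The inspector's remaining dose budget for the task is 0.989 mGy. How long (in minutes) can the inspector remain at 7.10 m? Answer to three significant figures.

82.4 min

By the inverse-square law, rate at 7.10 m:
55.3 × (0.810/7.10)² = 55.3 × 0.01302 = 0.7200 mGy/h.
Stay time = 0.989 mGy ÷ 0.7200 mGy/h = 1.374 h = 82.44 min.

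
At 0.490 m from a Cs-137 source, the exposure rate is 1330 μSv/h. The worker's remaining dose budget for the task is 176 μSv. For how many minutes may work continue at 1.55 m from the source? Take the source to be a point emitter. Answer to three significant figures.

79.4 min

Using I₁d₁² = I₂d₂², rate at 1.55 m:
1330 × (0.490/1.55)² = 1330 × 0.09994 = 132.9 μSv/h.
Stay time = 176 μSv ÷ 132.9 μSv/h = 1.324 h = 79.44 min.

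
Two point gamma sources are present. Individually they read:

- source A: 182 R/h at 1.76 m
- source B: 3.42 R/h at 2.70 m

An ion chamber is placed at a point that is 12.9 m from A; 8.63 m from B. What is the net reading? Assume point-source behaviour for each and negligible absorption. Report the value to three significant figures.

By superposition, sum each source's inverse-square contribution:
A: 182 × (1.76/12.9)² = 3.388 R/h
B: 3.42 × (2.70/8.63)² = 0.3348 R/h
Total = 3.388 + 0.3348 = 3.723 R/h.

3.72 R/h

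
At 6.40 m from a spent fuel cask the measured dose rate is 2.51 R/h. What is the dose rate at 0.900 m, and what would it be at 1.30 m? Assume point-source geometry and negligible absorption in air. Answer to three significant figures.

Using I₁d₁² = I₂d₂²,
At 0.900 m: (6.40/0.900)² = 50.57, so 2.51 × 50.57 = 126.9 R/h
At 1.30 m: (0.900/1.30)² = 0.4793, so 126.9 × 0.4793 = 60.82 R/h.

127 R/h; 60.8 R/h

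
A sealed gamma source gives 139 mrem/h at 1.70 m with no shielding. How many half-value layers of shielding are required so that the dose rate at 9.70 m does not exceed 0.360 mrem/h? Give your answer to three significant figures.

At 9.70 m, distance alone gives 139 × (1.70/9.70)² = 139 × 0.03072 = 4.270 mrem/h.
Further attenuation needed: 4.270/0.360 = 11.86.
n = log₂(11.86) = 3.568 half-value layers.

3.57 half-value layers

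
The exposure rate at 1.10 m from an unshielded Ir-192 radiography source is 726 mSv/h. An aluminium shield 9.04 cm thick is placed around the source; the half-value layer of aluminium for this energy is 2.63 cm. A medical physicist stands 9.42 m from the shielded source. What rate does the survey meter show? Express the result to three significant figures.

Distance alone: (1.10/9.42)² = 0.01364, so 726 × 0.01364 = 9.903 mSv/h.
Shield: 9.04/2.63 = 3.437 half-value layers → attenuation 2^(−3.437) = 0.09233.
Combined: 9.903 × 0.09233 = 0.9143 mSv/h.

0.914 mSv/h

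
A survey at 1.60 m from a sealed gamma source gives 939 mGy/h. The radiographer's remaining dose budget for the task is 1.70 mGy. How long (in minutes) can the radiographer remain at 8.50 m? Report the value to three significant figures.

3.07 min

Applying the 1/r² law, rate at 8.50 m:
939 × (1.60/8.50)² = 939 × 0.03543 = 33.27 mGy/h.
Stay time = 1.70 mGy ÷ 33.27 mGy/h = 0.05110 h = 3.066 min.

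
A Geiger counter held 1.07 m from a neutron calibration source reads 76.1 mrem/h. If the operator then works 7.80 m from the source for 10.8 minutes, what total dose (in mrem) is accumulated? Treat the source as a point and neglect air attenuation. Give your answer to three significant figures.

Since intensity falls as 1/r², rate at 7.80 m:
(1.07/7.80)² = 0.01882, so 76.1 × 0.01882 = 1.432 mrem/h.
Dose = rate × time = 1.432 mrem/h × 0.1800 h = 0.2578 mrem.

0.258 mrem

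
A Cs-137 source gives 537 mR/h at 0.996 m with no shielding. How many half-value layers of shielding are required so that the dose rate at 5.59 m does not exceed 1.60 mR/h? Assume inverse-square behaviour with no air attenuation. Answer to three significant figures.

At 5.59 m, distance alone gives 537 × (0.996/5.59)² = 537 × 0.03175 = 17.05 mR/h.
Further attenuation needed: 17.05/1.60 = 10.66.
n = log₂(10.66) = 3.414 half-value layers.

3.41 half-value layers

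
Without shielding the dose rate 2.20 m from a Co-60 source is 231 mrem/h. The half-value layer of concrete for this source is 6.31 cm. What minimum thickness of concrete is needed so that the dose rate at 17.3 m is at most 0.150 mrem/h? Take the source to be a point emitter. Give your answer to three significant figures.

29.3 cm

At 17.3 m, distance alone gives 231 × (2.20/17.3)² = 231 × 0.01617 = 3.735 mrem/h.
Further attenuation needed: 3.735/0.150 = 24.90.
n = log₂(24.90) = 4.638 half-value layers.
Thickness = 4.638 × 6.31 cm = 29.27 cm.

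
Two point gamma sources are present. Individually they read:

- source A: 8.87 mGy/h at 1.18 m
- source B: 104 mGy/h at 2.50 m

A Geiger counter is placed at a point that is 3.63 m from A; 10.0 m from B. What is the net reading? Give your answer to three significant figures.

By superposition, sum each source's inverse-square contribution:
A: 8.87 × (1.18/3.63)² = 0.9373 mGy/h
B: 104 × (2.50/10.0)² = 6.500 mGy/h
Total = 0.9373 + 6.500 = 7.437 mGy/h.

7.44 mGy/h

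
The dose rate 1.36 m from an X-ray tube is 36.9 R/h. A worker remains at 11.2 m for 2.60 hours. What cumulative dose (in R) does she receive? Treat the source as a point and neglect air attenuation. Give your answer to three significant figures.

1.41 R

Applying the 1/r² law, rate at 11.2 m:
36.9 × (1.36/11.2)² = 36.9 × 0.01474 = 0.5439 R/h.
Dose = rate × time = 0.5439 R/h × 2.600 h = 1.414 R.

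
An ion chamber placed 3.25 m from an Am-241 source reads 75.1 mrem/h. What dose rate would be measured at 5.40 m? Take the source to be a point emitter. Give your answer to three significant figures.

27.2 mrem/h

Applying the 1/r² law, scaling from 3.25 m to 5.40 m:
(3.25/5.40)² = 0.3622, so 75.1 × 0.3622 = 27.20 mrem/h.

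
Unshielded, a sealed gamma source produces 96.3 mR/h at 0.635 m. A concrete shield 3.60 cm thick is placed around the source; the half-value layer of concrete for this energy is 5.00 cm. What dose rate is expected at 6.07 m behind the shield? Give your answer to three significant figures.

0.640 mR/h

Distance alone: 96.3 × (0.635/6.07)² = 96.3 × 0.01094 = 1.054 mR/h.
Shield: 3.60/5.00 = 0.7200 half-value layers → attenuation 2^(−0.7200) = 0.6071.
Combined: 1.054 × 0.6071 = 0.6399 mR/h.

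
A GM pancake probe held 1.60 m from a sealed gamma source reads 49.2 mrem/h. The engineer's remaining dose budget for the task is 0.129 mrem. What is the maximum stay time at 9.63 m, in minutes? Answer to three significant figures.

5.70 min

Intensity scales as (d₁/d₂)², so rate at 9.63 m:
49.2 × (1.60/9.63)² = 49.2 × 0.02760 = 1.358 mrem/h.
Stay time = 0.129 mrem ÷ 1.358 mrem/h = 0.09499 h = 5.699 min.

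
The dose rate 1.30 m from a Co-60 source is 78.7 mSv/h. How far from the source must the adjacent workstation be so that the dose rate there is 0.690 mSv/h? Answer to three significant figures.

13.9 m

Intensity scales as (d₁/d₂)², so d₂ = d₁·√(I₁/I₂).
I₁/I₂ = 78.7/0.690 = 114.1, so d₂ = 1.30 × √114.1 = 13.89 m.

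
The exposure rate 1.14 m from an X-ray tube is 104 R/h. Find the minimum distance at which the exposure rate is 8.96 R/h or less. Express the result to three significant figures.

By the inverse-square law, d₂ = d₁·√(I₁/I₂).
I₁/I₂ = 104/8.96 = 11.61, so d₂ = 1.14 × √11.61 = 3.884 m.

3.88 m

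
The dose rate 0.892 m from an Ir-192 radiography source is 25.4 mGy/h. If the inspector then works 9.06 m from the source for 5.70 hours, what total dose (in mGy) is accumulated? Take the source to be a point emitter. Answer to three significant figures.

1.40 mGy

Applying the 1/r² law, rate at 9.06 m:
(0.892/9.06)² = 0.009693, so 25.4 × 0.009693 = 0.2462 mGy/h.
Dose = rate × time = 0.2462 mGy/h × 5.700 h = 1.403 mGy.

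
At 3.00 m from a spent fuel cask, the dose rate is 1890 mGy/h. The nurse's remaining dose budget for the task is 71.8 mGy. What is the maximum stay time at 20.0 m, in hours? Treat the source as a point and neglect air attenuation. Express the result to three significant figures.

By the inverse-square law, rate at 20.0 m:
(3.00/20.0)² = 0.02250, so 1890 × 0.02250 = 42.52 mGy/h.
Stay time = 71.8 mGy ÷ 42.52 mGy/h = 1.689 h.

1.69 h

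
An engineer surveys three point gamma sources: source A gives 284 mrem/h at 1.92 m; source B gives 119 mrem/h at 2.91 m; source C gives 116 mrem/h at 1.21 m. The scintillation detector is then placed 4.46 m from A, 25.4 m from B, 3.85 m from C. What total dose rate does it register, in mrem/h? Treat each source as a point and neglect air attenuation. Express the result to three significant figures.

65.7 mrem/h

By superposition, sum each source's inverse-square contribution:
A: 284 × (1.92/4.46)² = 52.63 mrem/h
B: 119 × (2.91/25.4)² = 1.562 mrem/h
C: 116 × (1.21/3.85)² = 11.46 mrem/h
Total = 52.63 + 1.562 + 11.46 = 65.65 mrem/h.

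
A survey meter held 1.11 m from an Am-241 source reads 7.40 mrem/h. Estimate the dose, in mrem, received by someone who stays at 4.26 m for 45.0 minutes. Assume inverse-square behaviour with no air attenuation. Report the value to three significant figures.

0.377 mrem

Intensity scales as (d₁/d₂)², so rate at 4.26 m:
7.40 × (1.11/4.26)² = 7.40 × 0.06789 = 0.5024 mrem/h.
Dose = rate × time = 0.5024 mrem/h × 0.7500 h = 0.3768 mrem.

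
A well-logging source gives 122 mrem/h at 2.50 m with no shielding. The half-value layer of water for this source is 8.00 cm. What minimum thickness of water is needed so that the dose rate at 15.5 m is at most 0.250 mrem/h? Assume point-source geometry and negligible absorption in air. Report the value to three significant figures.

29.3 cm

At 15.5 m, distance alone gives 122 × (2.50/15.5)² = 122 × 0.02601 = 3.173 mrem/h.
Further attenuation needed: 3.173/0.250 = 12.69.
n = log₂(12.69) = 3.666 half-value layers.
Thickness = 3.666 × 8.00 cm = 29.33 cm.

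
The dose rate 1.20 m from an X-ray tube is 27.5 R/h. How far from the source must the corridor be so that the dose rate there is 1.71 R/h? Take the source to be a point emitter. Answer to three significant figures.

Applying the 1/r² law, d₂ = d₁·√(I₁/I₂).
I₁/I₂ = 27.5/1.71 = 16.08, so d₂ = 1.20 × √16.08 = 4.812 m.

4.81 m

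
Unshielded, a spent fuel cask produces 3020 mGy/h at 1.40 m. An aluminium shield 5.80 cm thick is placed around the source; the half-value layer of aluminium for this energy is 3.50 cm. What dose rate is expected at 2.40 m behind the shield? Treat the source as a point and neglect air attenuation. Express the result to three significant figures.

Distance alone: (1.40/2.40)² = 0.3403, so 3020 × 0.3403 = 1028 mGy/h.
Shield: 5.80/3.50 = 1.657 half-value layers → attenuation 2^(−1.657) = 0.3171.
Combined: 1028 × 0.3171 = 326.0 mGy/h.

326 mGy/h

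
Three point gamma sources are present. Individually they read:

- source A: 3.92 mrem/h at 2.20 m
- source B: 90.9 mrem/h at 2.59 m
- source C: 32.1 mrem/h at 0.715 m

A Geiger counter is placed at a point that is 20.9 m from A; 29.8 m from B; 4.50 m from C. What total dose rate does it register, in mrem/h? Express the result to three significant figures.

Each source contributes Iᵢ·(dᵢ/rᵢ)²; contributions add.
A: 3.92 × (2.20/20.9)² = 0.04343 mrem/h
B: 90.9 × (2.59/29.8)² = 0.6866 mrem/h
C: 32.1 × (0.715/4.50)² = 0.8104 mrem/h
Total = 0.04343 + 0.6866 + 0.8104 = 1.540 mrem/h.

1.54 mrem/h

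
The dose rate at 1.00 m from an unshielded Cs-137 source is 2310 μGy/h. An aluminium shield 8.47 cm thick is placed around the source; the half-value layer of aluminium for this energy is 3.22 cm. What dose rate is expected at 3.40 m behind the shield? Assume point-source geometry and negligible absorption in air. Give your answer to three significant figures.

32.3 μGy/h

Distance alone: (1.00/3.40)² = 0.08651, so 2310 × 0.08651 = 199.8 μGy/h.
Shield: 8.47/3.22 = 2.630 half-value layers → attenuation 2^(−2.630) = 0.1615.
Combined: 199.8 × 0.1615 = 32.27 μGy/h.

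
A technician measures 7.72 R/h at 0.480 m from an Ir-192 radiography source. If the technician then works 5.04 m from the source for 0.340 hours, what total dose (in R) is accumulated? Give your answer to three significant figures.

0.0238 R

Intensity scales as (d₁/d₂)², so rate at 5.04 m:
(0.480/5.04)² = 0.009070, so 7.72 × 0.009070 = 0.07002 R/h.
Dose = rate × time = 0.07002 R/h × 0.3400 h = 0.02381 R.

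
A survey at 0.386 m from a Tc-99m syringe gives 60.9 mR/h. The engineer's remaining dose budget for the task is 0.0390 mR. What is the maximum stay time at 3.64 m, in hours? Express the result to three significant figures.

Applying the 1/r² law, rate at 3.64 m:
60.9 × (0.386/3.64)² = 60.9 × 0.01125 = 0.6851 mR/h.
Stay time = 0.0390 mR ÷ 0.6851 mR/h = 0.05693 h.

0.0569 h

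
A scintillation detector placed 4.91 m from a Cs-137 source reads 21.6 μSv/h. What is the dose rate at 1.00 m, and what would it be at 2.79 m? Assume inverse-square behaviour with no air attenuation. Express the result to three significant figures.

Intensity scales as (d₁/d₂)², so
At 1.00 m: (4.91/1.00)² = 24.11, so 21.6 × 24.11 = 520.8 μSv/h
At 2.79 m: (1.00/2.79)² = 0.1285, so 520.8 × 0.1285 = 66.92 μSv/h.

521 μSv/h; 66.9 μSv/h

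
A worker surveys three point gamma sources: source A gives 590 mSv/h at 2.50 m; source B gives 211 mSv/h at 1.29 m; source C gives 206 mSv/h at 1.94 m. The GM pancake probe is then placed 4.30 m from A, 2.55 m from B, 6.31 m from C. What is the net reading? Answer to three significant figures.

Each source contributes Iᵢ·(dᵢ/rᵢ)²; contributions add.
A: 590 × (2.50/4.30)² = 199.4 mSv/h
B: 211 × (1.29/2.55)² = 54.00 mSv/h
C: 206 × (1.94/6.31)² = 19.47 mSv/h
Total = 199.4 + 54.00 + 19.47 = 272.9 mSv/h.

273 mSv/h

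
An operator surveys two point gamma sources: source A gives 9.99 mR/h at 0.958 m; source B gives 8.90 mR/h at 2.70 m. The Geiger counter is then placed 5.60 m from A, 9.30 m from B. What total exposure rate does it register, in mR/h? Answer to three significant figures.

1.04 mR/h

By superposition, sum each source's inverse-square contribution:
A: 9.99 × (0.958/5.60)² = 0.2924 mR/h
B: 8.90 × (2.70/9.30)² = 0.7502 mR/h
Total = 0.2924 + 0.7502 = 1.043 mR/h.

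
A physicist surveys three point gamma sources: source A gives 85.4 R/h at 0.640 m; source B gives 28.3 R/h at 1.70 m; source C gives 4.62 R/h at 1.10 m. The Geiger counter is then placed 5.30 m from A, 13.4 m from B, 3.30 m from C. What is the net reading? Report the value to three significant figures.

2.21 R/h

Each source contributes Iᵢ·(dᵢ/rᵢ)²; contributions add.
A: 85.4 × (0.640/5.30)² = 1.245 R/h
B: 28.3 × (1.70/13.4)² = 0.4555 R/h
C: 4.62 × (1.10/3.30)² = 0.5133 R/h
Total = 1.245 + 0.4555 + 0.5133 = 2.214 R/h.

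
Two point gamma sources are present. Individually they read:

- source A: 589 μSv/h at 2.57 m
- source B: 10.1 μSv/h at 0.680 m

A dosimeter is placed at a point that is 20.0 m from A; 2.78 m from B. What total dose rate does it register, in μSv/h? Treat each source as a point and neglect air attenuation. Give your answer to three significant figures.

10.3 μSv/h

By superposition, sum each source's inverse-square contribution:
A: 589 × (2.57/20.0)² = 9.726 μSv/h
B: 10.1 × (0.680/2.78)² = 0.6043 μSv/h
Total = 9.726 + 0.6043 = 10.33 μSv/h.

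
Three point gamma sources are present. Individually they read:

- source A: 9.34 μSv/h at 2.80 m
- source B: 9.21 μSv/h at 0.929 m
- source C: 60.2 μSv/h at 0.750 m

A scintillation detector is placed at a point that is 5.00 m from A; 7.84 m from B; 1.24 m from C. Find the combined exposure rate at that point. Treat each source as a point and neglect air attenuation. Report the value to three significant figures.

Each source contributes Iᵢ·(dᵢ/rᵢ)²; contributions add.
A: 9.34 × (2.80/5.00)² = 2.929 μSv/h
B: 9.21 × (0.929/7.84)² = 0.1293 μSv/h
C: 60.2 × (0.750/1.24)² = 22.02 μSv/h
Total = 2.929 + 0.1293 + 22.02 = 25.08 μSv/h.

25.1 μSv/h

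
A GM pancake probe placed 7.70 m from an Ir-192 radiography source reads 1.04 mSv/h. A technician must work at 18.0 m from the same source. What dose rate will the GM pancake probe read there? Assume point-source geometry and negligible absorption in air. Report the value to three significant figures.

Using I₁d₁² = I₂d₂², scaling from 7.70 m to 18.0 m:
1.04 × (7.70/18.0)² = 1.04 × 0.1830 = 0.1903 mSv/h.

0.190 mSv/h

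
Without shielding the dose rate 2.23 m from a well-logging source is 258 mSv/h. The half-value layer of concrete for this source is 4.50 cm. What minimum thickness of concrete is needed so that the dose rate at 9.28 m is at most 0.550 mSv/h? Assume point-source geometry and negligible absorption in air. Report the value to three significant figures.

21.4 cm

At 9.28 m, distance alone gives (2.23/9.28)² = 0.05774, so 258 × 0.05774 = 14.90 mSv/h.
Further attenuation needed: 14.90/0.550 = 27.09.
n = log₂(27.09) = 4.760 half-value layers.
Thickness = 4.760 × 4.50 cm = 21.42 cm.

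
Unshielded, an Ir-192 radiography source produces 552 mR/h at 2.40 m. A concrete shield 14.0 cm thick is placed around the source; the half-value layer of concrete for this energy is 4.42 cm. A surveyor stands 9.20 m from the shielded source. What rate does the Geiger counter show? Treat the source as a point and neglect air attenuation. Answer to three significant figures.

Distance alone: (2.40/9.20)² = 0.06805, so 552 × 0.06805 = 37.56 mR/h.
Shield: 14.0/4.42 = 3.167 half-value layers → attenuation 2^(−3.167) = 0.1113.
Combined: 37.56 × 0.1113 = 4.180 mR/h.

4.18 mR/h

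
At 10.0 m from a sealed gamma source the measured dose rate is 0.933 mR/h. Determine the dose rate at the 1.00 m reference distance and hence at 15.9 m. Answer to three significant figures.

Applying the 1/r² law,
At 1.00 m: (10.0/1.00)² = 100.0, so 0.933 × 100.0 = 93.30 mR/h
At 15.9 m: (1.00/15.9)² = 0.003956, so 93.30 × 0.003956 = 0.3691 mR/h.

93.3 mR/h; 0.369 mR/h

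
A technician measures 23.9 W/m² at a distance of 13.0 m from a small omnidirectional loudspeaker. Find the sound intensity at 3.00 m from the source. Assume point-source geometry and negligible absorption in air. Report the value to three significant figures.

449 W/m²

Intensity scales as (d₁/d₂)², so the rate at 3.00 m is
(13.0/3.00)² = 18.78, so 23.9 × 18.78 = 448.8 W/m².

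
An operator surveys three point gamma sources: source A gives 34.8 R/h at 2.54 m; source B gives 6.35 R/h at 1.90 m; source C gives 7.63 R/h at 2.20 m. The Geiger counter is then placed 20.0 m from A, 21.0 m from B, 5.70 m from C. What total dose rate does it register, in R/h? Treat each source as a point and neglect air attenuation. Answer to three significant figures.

1.75 R/h

Each source contributes Iᵢ·(dᵢ/rᵢ)²; contributions add.
A: 34.8 × (2.54/20.0)² = 0.5613 R/h
B: 6.35 × (1.90/21.0)² = 0.05198 R/h
C: 7.63 × (2.20/5.70)² = 1.137 R/h
Total = 0.5613 + 0.05198 + 1.137 = 1.750 R/h.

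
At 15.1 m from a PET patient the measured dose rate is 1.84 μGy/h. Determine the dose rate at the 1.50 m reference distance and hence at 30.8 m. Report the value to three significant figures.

Applying the 1/r² law,
At 1.50 m: (15.1/1.50)² = 101.3, so 1.84 × 101.3 = 186.4 μGy/h
At 30.8 m: 186.4 × (1.50/30.8)² = 186.4 × 0.002372 = 0.4421 μGy/h.

186 μGy/h; 0.442 μGy/h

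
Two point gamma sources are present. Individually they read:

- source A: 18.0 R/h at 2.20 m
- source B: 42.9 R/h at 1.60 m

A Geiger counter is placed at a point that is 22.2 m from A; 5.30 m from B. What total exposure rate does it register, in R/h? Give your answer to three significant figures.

4.09 R/h

Each source contributes Iᵢ·(dᵢ/rᵢ)²; contributions add.
A: 18.0 × (2.20/22.2)² = 0.1768 R/h
B: 42.9 × (1.60/5.30)² = 3.910 R/h
Total = 0.1768 + 3.910 = 4.087 R/h.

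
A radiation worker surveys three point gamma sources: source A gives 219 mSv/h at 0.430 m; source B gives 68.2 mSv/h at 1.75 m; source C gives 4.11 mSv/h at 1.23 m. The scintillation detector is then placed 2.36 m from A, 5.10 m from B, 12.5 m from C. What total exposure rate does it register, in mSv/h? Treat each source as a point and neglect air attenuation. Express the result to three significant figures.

15.3 mSv/h

By superposition, sum each source's inverse-square contribution:
A: 219 × (0.430/2.36)² = 7.270 mSv/h
B: 68.2 × (1.75/5.10)² = 8.030 mSv/h
C: 4.11 × (1.23/12.5)² = 0.03980 mSv/h
Total = 7.270 + 8.030 + 0.03980 = 15.34 mSv/h.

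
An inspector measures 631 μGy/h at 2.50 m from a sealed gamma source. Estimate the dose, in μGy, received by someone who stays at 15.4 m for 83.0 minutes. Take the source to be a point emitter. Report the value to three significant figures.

Applying the 1/r² law, rate at 15.4 m:
(2.50/15.4)² = 0.02635, so 631 × 0.02635 = 16.63 μGy/h.
Dose = rate × time = 16.63 μGy/h × 1.383 h = 23.00 μGy.

23.0 μGy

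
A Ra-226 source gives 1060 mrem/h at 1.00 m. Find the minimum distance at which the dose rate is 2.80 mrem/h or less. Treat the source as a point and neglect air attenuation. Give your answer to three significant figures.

19.5 m

Applying the 1/r² law, d₂ = d₁·√(I₁/I₂).
I₁/I₂ = 1060/2.80 = 378.6, so d₂ = 1.00 × √378.6 = 19.46 m.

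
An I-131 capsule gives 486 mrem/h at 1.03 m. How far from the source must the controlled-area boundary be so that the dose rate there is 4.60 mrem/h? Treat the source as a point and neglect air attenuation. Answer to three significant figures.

10.6 m

Since intensity falls as 1/r², d₂ = d₁·√(I₁/I₂).
I₁/I₂ = 486/4.60 = 105.7, so d₂ = 1.03 × √105.7 = 10.59 m.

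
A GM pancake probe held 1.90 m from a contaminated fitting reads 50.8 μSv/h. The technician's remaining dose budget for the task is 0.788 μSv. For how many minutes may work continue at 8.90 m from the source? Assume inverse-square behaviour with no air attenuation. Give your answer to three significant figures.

Using I₁d₁² = I₂d₂², rate at 8.90 m:
(1.90/8.90)² = 0.04558, so 50.8 × 0.04558 = 2.315 μSv/h.
Stay time = 0.788 μSv ÷ 2.315 μSv/h = 0.3404 h = 20.42 min.

20.4 min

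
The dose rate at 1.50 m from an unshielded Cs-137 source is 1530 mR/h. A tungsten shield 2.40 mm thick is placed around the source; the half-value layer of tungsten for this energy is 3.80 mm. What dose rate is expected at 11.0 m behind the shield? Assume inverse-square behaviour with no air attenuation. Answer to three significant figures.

Distance alone: 1530 × (1.50/11.0)² = 1530 × 0.01860 = 28.46 mR/h.
Shield: 2.40/3.80 = 0.6316 half-value layers → attenuation 2^(−0.6316) = 0.6455.
Combined: 28.46 × 0.6455 = 18.37 mR/h.

18.4 mR/h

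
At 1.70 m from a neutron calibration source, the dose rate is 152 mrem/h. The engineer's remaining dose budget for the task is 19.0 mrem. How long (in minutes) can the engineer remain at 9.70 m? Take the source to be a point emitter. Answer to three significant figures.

244 min

Using I₁d₁² = I₂d₂², rate at 9.70 m:
(1.70/9.70)² = 0.03072, so 152 × 0.03072 = 4.669 mrem/h.
Stay time = 19.0 mrem ÷ 4.669 mrem/h = 4.069 h = 244.1 min.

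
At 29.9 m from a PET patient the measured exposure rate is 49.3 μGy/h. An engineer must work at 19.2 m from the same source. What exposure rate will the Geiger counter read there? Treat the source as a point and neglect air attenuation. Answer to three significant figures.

120 μGy/h

By the inverse-square law, scaling from 29.9 m to 19.2 m:
(29.9/19.2)² = 2.425, so 49.3 × 2.425 = 119.6 μGy/h.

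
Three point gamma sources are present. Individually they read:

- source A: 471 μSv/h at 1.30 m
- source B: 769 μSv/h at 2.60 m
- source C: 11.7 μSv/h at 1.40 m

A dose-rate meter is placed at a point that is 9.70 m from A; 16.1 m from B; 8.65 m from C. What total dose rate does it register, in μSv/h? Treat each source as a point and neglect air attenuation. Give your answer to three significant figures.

28.8 μSv/h

By superposition, sum each source's inverse-square contribution:
A: 471 × (1.30/9.70)² = 8.460 μSv/h
B: 769 × (2.60/16.1)² = 20.05 μSv/h
C: 11.7 × (1.40/8.65)² = 0.3065 μSv/h
Total = 8.460 + 20.05 + 0.3065 = 28.82 μSv/h.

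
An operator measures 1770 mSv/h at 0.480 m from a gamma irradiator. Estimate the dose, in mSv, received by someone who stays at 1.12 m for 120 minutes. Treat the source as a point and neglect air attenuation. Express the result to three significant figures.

650 mSv

By the inverse-square law, rate at 1.12 m:
1770 × (0.480/1.12)² = 1770 × 0.1837 = 325.1 mSv/h.
Dose = rate × time = 325.1 mSv/h × 2.000 h = 650.2 mSv.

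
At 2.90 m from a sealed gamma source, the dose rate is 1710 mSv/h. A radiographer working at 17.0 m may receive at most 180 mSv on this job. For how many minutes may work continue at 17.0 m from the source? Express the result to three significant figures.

Using I₁d₁² = I₂d₂², rate at 17.0 m:
1710 × (2.90/17.0)² = 1710 × 0.02910 = 49.76 mSv/h.
Stay time = 180 mSv ÷ 49.76 mSv/h = 3.617 h = 217.0 min.

217 min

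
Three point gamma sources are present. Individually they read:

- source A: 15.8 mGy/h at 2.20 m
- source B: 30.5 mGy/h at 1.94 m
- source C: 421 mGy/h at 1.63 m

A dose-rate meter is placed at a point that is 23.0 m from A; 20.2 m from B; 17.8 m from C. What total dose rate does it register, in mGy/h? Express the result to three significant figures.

By superposition, sum each source's inverse-square contribution:
A: 15.8 × (2.20/23.0)² = 0.1446 mGy/h
B: 30.5 × (1.94/20.2)² = 0.2813 mGy/h
C: 421 × (1.63/17.8)² = 3.530 mGy/h
Total = 0.1446 + 0.2813 + 3.530 = 3.956 mGy/h.

3.96 mGy/h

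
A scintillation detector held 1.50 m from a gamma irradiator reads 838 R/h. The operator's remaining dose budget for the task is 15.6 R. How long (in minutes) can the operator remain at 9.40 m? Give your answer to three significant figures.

Since intensity falls as 1/r², rate at 9.40 m:
838 × (1.50/9.40)² = 838 × 0.02546 = 21.34 R/h.
Stay time = 15.6 R ÷ 21.34 R/h = 0.7310 h = 43.86 min.

43.9 min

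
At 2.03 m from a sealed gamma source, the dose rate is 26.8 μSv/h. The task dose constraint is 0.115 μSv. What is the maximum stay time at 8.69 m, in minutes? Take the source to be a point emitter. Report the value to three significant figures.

4.72 min

Applying the 1/r² law, rate at 8.69 m:
(2.03/8.69)² = 0.05457, so 26.8 × 0.05457 = 1.462 μSv/h.
Stay time = 0.115 μSv ÷ 1.462 μSv/h = 0.07866 h = 4.720 min.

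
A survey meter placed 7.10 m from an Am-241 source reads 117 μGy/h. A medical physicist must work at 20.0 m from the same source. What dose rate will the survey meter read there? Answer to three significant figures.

Using I₁d₁² = I₂d₂², scaling from 7.10 m to 20.0 m:
117 × (7.10/20.0)² = 117 × 0.1260 = 14.74 μGy/h.

14.7 μGy/h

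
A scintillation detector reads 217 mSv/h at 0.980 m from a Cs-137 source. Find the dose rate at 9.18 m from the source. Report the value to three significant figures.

Intensity scales as (d₁/d₂)², so the rate at 9.18 m is
(0.980/9.18)² = 0.01140, so 217 × 0.01140 = 2.474 mSv/h.

2.47 mSv/h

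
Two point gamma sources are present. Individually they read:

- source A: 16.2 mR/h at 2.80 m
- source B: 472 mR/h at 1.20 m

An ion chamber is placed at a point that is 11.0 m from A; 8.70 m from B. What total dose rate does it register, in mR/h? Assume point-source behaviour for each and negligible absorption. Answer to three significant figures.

By superposition, sum each source's inverse-square contribution:
A: 16.2 × (2.80/11.0)² = 1.050 mR/h
B: 472 × (1.20/8.70)² = 8.980 mR/h
Total = 1.050 + 8.980 = 10.03 mR/h.

10.0 mR/h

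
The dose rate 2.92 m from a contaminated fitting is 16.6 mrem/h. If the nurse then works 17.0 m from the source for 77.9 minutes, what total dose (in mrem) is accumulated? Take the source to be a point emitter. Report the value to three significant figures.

Using I₁d₁² = I₂d₂², rate at 17.0 m:
16.6 × (2.92/17.0)² = 16.6 × 0.02950 = 0.4897 mrem/h.
Dose = rate × time = 0.4897 mrem/h × 1.298 h = 0.6356 mrem.

0.636 mrem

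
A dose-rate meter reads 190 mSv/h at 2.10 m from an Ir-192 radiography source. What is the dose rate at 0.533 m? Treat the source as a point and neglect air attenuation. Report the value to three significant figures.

2950 mSv/h

Using I₁d₁² = I₂d₂², the rate at 0.533 m is
190 × (2.10/0.533)² = 190 × 15.52 = 2949 mSv/h.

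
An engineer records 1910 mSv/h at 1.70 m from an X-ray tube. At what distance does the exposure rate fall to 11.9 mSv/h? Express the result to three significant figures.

By the inverse-square law, d₂ = d₁·√(I₁/I₂).
I₁/I₂ = 1910/11.9 = 160.5, so d₂ = 1.70 × √160.5 = 21.54 m.

21.5 m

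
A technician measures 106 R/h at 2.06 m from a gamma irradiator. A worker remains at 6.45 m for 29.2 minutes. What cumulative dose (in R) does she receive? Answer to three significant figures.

5.26 R

Applying the 1/r² law, rate at 6.45 m:
(2.06/6.45)² = 0.1020, so 106 × 0.1020 = 10.81 R/h.
Dose = rate × time = 10.81 R/h × 0.4867 h = 5.261 R.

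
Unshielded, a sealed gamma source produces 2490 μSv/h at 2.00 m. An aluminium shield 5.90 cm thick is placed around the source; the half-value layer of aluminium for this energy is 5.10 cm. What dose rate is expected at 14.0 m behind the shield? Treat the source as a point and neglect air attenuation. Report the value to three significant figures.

Distance alone: (2.00/14.0)² = 0.02041, so 2490 × 0.02041 = 50.82 μSv/h.
Shield: 5.90/5.10 = 1.157 half-value layers → attenuation 2^(−1.157) = 0.4484.
Combined: 50.82 × 0.4484 = 22.79 μSv/h.

22.8 μSv/h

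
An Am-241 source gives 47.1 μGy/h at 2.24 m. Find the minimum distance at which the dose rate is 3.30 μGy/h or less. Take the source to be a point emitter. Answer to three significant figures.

Using I₁d₁² = I₂d₂², d₂ = d₁·√(I₁/I₂).
I₁/I₂ = 47.1/3.30 = 14.27, so d₂ = 2.24 × √14.27 = 8.462 m.

8.46 m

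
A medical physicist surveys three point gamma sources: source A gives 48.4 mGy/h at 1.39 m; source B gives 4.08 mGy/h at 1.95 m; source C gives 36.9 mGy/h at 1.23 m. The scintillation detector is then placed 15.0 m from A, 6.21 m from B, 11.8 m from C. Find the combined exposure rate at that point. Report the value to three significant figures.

1.22 mGy/h

By superposition, sum each source's inverse-square contribution:
A: 48.4 × (1.39/15.0)² = 0.4156 mGy/h
B: 4.08 × (1.95/6.21)² = 0.4023 mGy/h
C: 36.9 × (1.23/11.8)² = 0.4009 mGy/h
Total = 0.4156 + 0.4023 + 0.4009 = 1.219 mGy/h.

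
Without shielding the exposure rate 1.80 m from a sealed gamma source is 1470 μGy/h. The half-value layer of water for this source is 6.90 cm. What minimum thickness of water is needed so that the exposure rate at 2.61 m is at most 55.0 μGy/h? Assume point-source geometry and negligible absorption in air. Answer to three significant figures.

25.3 cm

At 2.61 m, distance alone gives 1470 × (1.80/2.61)² = 1470 × 0.4756 = 699.1 μGy/h.
Further attenuation needed: 699.1/55.0 = 12.71.
n = log₂(12.71) = 3.668 half-value layers.
Thickness = 3.668 × 6.90 cm = 25.31 cm.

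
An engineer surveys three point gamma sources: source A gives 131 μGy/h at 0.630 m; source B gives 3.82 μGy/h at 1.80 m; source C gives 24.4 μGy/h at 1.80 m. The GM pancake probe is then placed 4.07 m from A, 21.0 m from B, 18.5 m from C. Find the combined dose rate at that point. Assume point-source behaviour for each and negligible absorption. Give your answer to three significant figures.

3.40 μGy/h

Each source contributes Iᵢ·(dᵢ/rᵢ)²; contributions add.
A: 131 × (0.630/4.07)² = 3.139 μGy/h
B: 3.82 × (1.80/21.0)² = 0.02807 μGy/h
C: 24.4 × (1.80/18.5)² = 0.2310 μGy/h
Total = 3.139 + 0.02807 + 0.2310 = 3.398 μGy/h.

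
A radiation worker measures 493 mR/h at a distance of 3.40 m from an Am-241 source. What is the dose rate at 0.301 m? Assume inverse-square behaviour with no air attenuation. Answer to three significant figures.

Using I₁d₁² = I₂d₂², the rate at 0.301 m is
493 × (3.40/0.301)² = 493 × 127.6 = 62910 mR/h.

62900 mR/h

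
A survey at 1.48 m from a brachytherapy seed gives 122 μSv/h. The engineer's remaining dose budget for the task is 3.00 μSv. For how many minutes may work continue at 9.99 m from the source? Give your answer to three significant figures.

Using I₁d₁² = I₂d₂², rate at 9.99 m:
122 × (1.48/9.99)² = 122 × 0.02195 = 2.678 μSv/h.
Stay time = 3.00 μSv ÷ 2.678 μSv/h = 1.120 h = 67.20 min.

67.2 min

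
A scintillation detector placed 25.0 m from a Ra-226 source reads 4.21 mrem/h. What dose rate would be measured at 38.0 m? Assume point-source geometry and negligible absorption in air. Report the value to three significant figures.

Intensity scales as (d₁/d₂)², so scaling from 25.0 m to 38.0 m:
(25.0/38.0)² = 0.4328, so 4.21 × 0.4328 = 1.822 mrem/h.

1.82 mrem/h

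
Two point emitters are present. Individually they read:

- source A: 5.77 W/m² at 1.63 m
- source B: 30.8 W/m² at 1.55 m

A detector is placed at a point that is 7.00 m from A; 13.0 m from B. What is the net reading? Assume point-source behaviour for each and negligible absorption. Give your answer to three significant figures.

Each source contributes Iᵢ·(dᵢ/rᵢ)²; contributions add.
A: 5.77 × (1.63/7.00)² = 0.3129 W/m²
B: 30.8 × (1.55/13.0)² = 0.4379 W/m²
Total = 0.3129 + 0.4379 = 0.7508 W/m².

0.751 W/m²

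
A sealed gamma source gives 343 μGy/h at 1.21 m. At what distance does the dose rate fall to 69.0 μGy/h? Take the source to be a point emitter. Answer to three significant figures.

2.70 m

Since intensity falls as 1/r², d₂ = d₁·√(I₁/I₂).
I₁/I₂ = 343/69.0 = 4.971, so d₂ = 1.21 × √4.971 = 2.698 m.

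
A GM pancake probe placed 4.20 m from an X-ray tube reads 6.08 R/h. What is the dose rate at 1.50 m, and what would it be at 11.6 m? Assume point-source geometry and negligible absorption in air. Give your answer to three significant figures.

47.7 R/h; 0.797 R/h

Since intensity falls as 1/r²,
At 1.50 m: 6.08 × (4.20/1.50)² = 6.08 × 7.840 = 47.67 R/h
At 11.6 m: 47.67 × (1.50/11.6)² = 47.67 × 0.01672 = 0.7970 R/h.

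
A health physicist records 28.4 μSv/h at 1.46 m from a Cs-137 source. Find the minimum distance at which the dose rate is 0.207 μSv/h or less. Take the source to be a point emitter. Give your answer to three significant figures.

Intensity scales as (d₁/d₂)², so d₂ = d₁·√(I₁/I₂).
I₁/I₂ = 28.4/0.207 = 137.2, so d₂ = 1.46 × √137.2 = 17.10 m.

17.1 m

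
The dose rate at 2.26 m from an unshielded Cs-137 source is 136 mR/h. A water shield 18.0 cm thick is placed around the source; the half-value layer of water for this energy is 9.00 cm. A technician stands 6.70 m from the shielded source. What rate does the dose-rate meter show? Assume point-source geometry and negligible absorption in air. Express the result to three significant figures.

Distance alone: (2.26/6.70)² = 0.1138, so 136 × 0.1138 = 15.48 mR/h.
Shield: 18.0/9.00 = 2.000 half-value layers → attenuation 2^(−2.000) = 0.2500.
Combined: 15.48 × 0.2500 = 3.870 mR/h.

3.87 mR/h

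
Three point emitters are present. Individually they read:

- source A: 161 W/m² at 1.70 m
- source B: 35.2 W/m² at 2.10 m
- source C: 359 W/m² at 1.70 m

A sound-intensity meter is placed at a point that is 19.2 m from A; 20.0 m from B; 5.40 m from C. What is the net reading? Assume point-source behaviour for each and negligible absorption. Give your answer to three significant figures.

By superposition, sum each source's inverse-square contribution:
A: 161 × (1.70/19.2)² = 1.262 W/m²
B: 35.2 × (2.10/20.0)² = 0.3881 W/m²
C: 359 × (1.70/5.40)² = 35.58 W/m²
Total = 1.262 + 0.3881 + 35.58 = 37.23 W/m².

37.2 W/m²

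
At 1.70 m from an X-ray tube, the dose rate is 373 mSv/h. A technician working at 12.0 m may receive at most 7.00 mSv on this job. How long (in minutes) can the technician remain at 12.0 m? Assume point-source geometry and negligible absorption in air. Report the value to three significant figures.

Intensity scales as (d₁/d₂)², so rate at 12.0 m:
373 × (1.70/12.0)² = 373 × 0.02007 = 7.486 mSv/h.
Stay time = 7.00 mSv ÷ 7.486 mSv/h = 0.9351 h = 56.11 min.

56.1 min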